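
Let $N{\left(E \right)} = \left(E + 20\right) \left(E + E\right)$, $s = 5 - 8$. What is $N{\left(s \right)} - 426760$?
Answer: $-426862$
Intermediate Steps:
$s = -3$ ($s = 5 - 8 = -3$)
$N{\left(E \right)} = 2 E \left(20 + E\right)$ ($N{\left(E \right)} = \left(20 + E\right) 2 E = 2 E \left(20 + E\right)$)
$N{\left(s \right)} - 426760 = 2 \left(-3\right) \left(20 - 3\right) - 426760 = 2 \left(-3\right) 17 - 426760 = -102 - 426760 = -426862$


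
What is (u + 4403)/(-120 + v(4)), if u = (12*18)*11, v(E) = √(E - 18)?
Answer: -406740/7207 - 6779*I*√14/14414 ≈ -56.437 - 1.7597*I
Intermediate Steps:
v(E) = √(-18 + E)
u = 2376 (u = 216*11 = 2376)
(u + 4403)/(-120 + v(4)) = (2376 + 4403)/(-120 + √(-18 + 4)) = 6779/(-120 + √(-14)) = 6779/(-120 + I*√14)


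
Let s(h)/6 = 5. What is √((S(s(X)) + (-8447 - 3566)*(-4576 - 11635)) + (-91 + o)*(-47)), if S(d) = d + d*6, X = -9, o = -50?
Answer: 2*√48687395 ≈ 13955.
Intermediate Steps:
s(h) = 30 (s(h) = 6*5 = 30)
S(d) = 7*d (S(d) = d + 6*d = 7*d)
√((S(s(X)) + (-8447 - 3566)*(-4576 - 11635)) + (-91 + o)*(-47)) = √((7*30 + (-8447 - 3566)*(-4576 - 11635)) + (-91 - 50)*(-47)) = √((210 - 12013*(-16211)) - 141*(-47)) = √((210 + 194742743) + 6627) = √(194742953 + 6627) = √194749580 = 2*√48687395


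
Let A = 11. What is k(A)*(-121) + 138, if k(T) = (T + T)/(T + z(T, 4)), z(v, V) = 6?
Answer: -316/17 ≈ -18.588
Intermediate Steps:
k(T) = 2*T/(6 + T) (k(T) = (T + T)/(T + 6) = (2*T)/(6 + T) = 2*T/(6 + T))
k(A)*(-121) + 138 = (2*11/(6 + 11))*(-121) + 138 = (2*11/17)*(-121) + 138 = (2*11*(1/17))*(-121) + 138 = (22/17)*(-121) + 138 = -2662/17 + 138 = -316/17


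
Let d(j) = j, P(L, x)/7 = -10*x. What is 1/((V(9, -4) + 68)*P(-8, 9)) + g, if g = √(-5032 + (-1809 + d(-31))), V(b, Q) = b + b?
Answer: -1/54180 + 2*I*√1718 ≈ -1.8457e-5 + 82.898*I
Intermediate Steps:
P(L, x) = -70*x (P(L, x) = 7*(-10*x) = -70*x)
V(b, Q) = 2*b
g = 2*I*√1718 (g = √(-5032 + (-1809 - 31)) = √(-5032 - 1840) = √(-6872) = 2*I*√1718 ≈ 82.898*I)
1/((V(9, -4) + 68)*P(-8, 9)) + g = 1/((2*9 + 68)*(-70*9)) + 2*I*√1718 = 1/((18 + 68)*(-630)) + 2*I*√1718 = 1/(86*(-630)) + 2*I*√1718 = 1/(-54180) + 2*I*√1718 = -1/54180 + 2*I*√1718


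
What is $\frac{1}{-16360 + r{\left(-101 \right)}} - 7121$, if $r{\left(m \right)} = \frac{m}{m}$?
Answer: $- \frac{116492440}{16359} \approx -7121.0$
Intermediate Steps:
$r{\left(m \right)} = 1$
$\frac{1}{-16360 + r{\left(-101 \right)}} - 7121 = \frac{1}{-16360 + 1} - 7121 = \frac{1}{-16359} - 7121 = - \frac{1}{16359} - 7121 = - \frac{116492440}{16359}$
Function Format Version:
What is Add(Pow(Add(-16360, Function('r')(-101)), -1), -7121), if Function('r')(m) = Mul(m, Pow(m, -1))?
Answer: Rational(-116492440, 16359) ≈ -7121.0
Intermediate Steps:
Function('r')(m) = 1
Add(Pow(Add(-16360, Function('r')(-101)), -1), -7121) = Add(Pow(Add(-16360, 1), -1), -7121) = Add(Pow(-16359, -1), -7121) = Add(Rational(-1, 16359), -7121) = Rational(-116492440, 16359)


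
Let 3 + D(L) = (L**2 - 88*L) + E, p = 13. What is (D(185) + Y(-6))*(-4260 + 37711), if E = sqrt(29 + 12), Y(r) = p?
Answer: 600612705 + 33451*sqrt(41) ≈ 6.0083e+8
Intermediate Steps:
Y(r) = 13
E = sqrt(41) ≈ 6.4031
D(L) = -3 + sqrt(41) + L**2 - 88*L (D(L) = -3 + ((L**2 - 88*L) + sqrt(41)) = -3 + (sqrt(41) + L**2 - 88*L) = -3 + sqrt(41) + L**2 - 88*L)
(D(185) + Y(-6))*(-4260 + 37711) = ((-3 + sqrt(41) + 185**2 - 88*185) + 13)*(-4260 + 37711) = ((-3 + sqrt(41) + 34225 - 16280) + 13)*33451 = ((17942 + sqrt(41)) + 13)*33451 = (17955 + sqrt(41))*33451 = 600612705 + 33451*sqrt(41)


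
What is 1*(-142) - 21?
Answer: -163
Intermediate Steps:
1*(-142) - 21 = -142 - 21 = -163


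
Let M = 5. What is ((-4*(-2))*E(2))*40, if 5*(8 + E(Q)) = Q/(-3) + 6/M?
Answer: -37888/15 ≈ -2525.9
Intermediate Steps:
E(Q) = -194/25 - Q/15 (E(Q) = -8 + (Q/(-3) + 6/5)/5 = -8 + (Q*(-⅓) + 6*(⅕))/5 = -8 + (-Q/3 + 6/5)/5 = -8 + (6/5 - Q/3)/5 = -8 + (6/25 - Q/15) = -194/25 - Q/15)
((-4*(-2))*E(2))*40 = ((-4*(-2))*(-194/25 - 1/15*2))*40 = (8*(-194/25 - 2/15))*40 = (8*(-592/75))*40 = -4736/75*40 = -37888/15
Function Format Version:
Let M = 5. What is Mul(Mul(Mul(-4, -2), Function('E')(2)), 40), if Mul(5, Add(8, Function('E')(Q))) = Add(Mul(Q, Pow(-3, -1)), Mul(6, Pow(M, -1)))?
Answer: Rational(-37888, 15) ≈ -2525.9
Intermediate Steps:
Function('E')(Q) = Add(Rational(-194, 25), Mul(Rational(-1, 15), Q)) (Function('E')(Q) = Add(-8, Mul(Rational(1, 5), Add(Mul(Q, Pow(-3, -1)), Mul(6, Pow(5, -1))))) = Add(-8, Mul(Rational(1, 5), Add(Mul(Q, Rational(-1, 3)), Mul(6, Rational(1, 5))))) = Add(-8, Mul(Rational(1, 5), Add(Mul(Rational(-1, 3), Q), Rational(6, 5)))) = Add(-8, Mul(Rational(1, 5), Add(Rational(6, 5), Mul(Rational(-1, 3), Q)))) = Add(-8, Add(Rational(6, 25), Mul(Rational(-1, 15), Q))) = Add(Rational(-194, 25), Mul(Rational(-1, 15), Q)))
Mul(Mul(Mul(-4, -2), Function('E')(2)), 40) = Mul(Mul(Mul(-4, -2), Add(Rational(-194, 25), Mul(Rational(-1, 15), 2))), 40) = Mul(Mul(8, Add(Rational(-194, 25), Rational(-2, 15))), 40) = Mul(Mul(8, Rational(-592, 75)), 40) = Mul(Rational(-4736, 75), 40) = Rational(-37888, 15)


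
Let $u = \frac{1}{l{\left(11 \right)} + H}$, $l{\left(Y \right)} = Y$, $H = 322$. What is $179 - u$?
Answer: $\frac{59606}{333} \approx 179.0$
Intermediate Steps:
$u = \frac{1}{333}$ ($u = \frac{1}{11 + 322} = \frac{1}{333} \approx 0.003003$)
$179 - u = 179 - \frac{1}{333} = \frac{59606}{333}$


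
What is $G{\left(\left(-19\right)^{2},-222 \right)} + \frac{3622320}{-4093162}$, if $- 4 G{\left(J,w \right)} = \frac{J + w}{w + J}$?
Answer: $- \frac{9291221}{8186324} \approx -1.135$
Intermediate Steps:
$G{\left(J,w \right)} = - \frac{1}{4}$ ($G{\left(J,w \right)} = - \frac{\left(J + w\right) \frac{1}{w + J}}{4} = - \frac{\left(J + w\right) \frac{1}{J + w}}{4} = \left(- \frac{1}{4}\right) 1 = - \frac{1}{4}$)
$G{\left(\left(-19\right)^{2},-222 \right)} + \frac{3622320}{-4093162} = - \frac{1}{4} + \frac{3622320}{-4093162} = - \frac{1}{4} + 3622320 \left(- \frac{1}{4093162}\right) = - \frac{1}{4} - \frac{1811160}{2046581} = - \frac{9291221}{8186324}$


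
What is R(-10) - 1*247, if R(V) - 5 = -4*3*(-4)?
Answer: -194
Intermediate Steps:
R(V) = 53 (R(V) = 5 - 4*3*(-4) = 5 - 12*(-4) = 5 + 48 = 53)
R(-10) - 1*247 = 53 - 1*247 = 53 - 247 = -194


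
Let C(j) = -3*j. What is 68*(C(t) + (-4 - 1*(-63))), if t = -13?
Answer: 6664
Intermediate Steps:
68*(C(t) + (-4 - 1*(-63))) = 68*(-3*(-13) + (-4 - 1*(-63))) = 68*(39 + (-4 + 63)) = 68*(39 + 59) = 68*98 = 6664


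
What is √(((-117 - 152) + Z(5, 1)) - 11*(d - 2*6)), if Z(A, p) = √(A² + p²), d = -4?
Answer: √(-93 + √26) ≈ 9.3755*I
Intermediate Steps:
√(((-117 - 152) + Z(5, 1)) - 11*(d - 2*6)) = √(((-117 - 152) + √(5² + 1²)) - 11*(-4 - 2*6)) = √((-269 + √(25 + 1)) - 11*(-4 - 12)) = √((-269 + √26) - 11*(-16)) = √((-269 + √26) + 176) = √(-93 + √26)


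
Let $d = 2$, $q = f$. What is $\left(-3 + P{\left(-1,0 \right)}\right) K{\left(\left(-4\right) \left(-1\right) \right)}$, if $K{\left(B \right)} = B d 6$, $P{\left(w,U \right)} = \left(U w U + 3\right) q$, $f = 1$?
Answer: $0$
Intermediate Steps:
$q = 1$
$P{\left(w,U \right)} = 3 + w U^{2}$ ($P{\left(w,U \right)} = \left(U w U + 3\right) 1 = \left(w U^{2} + 3\right) 1 = \left(3 + w U^{2}\right) 1 = 3 + w U^{2}$)
$K{\left(B \right)} = 12 B$ ($K{\left(B \right)} = B 2 \cdot 6 = 2 B 6 = 12 B$)
$\left(-3 + P{\left(-1,0 \right)}\right) K{\left(\left(-4\right) \left(-1\right) \right)} = \left(-3 + \left(3 - 0^{2}\right)\right) 12 \left(\left(-4\right) \left(-1\right)\right) = \left(-3 + \left(3 - 0\right)\right) 12 \cdot 4 = \left(-3 + \left(3 + 0\right)\right) 48 = \left(-3 + 3\right) 48 = 0 \cdot 48 = 0$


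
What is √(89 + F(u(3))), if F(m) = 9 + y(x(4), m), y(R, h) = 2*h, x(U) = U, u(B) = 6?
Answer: √110 ≈ 10.488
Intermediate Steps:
F(m) = 9 + 2*m
√(89 + F(u(3))) = √(89 + (9 + 2*6)) = √(89 + (9 + 12)) = √(89 + 21) = √110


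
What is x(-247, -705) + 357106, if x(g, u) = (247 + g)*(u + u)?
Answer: 357106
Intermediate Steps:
x(g, u) = 2*u*(247 + g) (x(g, u) = (247 + g)*(2*u) = 2*u*(247 + g))
x(-247, -705) + 357106 = 2*(-705)*(247 - 247) + 357106 = 2*(-705)*0 + 357106 = 0 + 357106 = 357106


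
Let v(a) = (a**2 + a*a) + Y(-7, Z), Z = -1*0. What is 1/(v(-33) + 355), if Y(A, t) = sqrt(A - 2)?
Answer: 2533/6416098 - 3*I/6416098 ≈ 0.00039479 - 4.6757e-7*I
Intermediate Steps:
Z = 0
Y(A, t) = sqrt(-2 + A)
v(a) = 2*a**2 + 3*I (v(a) = (a**2 + a*a) + sqrt(-2 - 7) = (a**2 + a**2) + sqrt(-9) = 2*a**2 + 3*I)
1/(v(-33) + 355) = 1/((2*(-33)**2 + 3*I) + 355) = 1/((2*1089 + 3*I) + 355) = 1/((2178 + 3*I) + 355) = 1/(2533 + 3*I) = (2533 - 3*I)/6416098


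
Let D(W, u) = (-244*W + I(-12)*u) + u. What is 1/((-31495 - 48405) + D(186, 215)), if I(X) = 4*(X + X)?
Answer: -1/145709 ≈ -6.8630e-6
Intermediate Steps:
I(X) = 8*X (I(X) = 4*(2*X) = 8*X)
D(W, u) = -244*W - 95*u (D(W, u) = (-244*W + (8*(-12))*u) + u = (-244*W - 96*u) + u = -244*W - 95*u)
1/((-31495 - 48405) + D(186, 215)) = 1/((-31495 - 48405) + (-244*186 - 95*215)) = 1/(-79900 + (-45384 - 20425)) = 1/(-79900 - 65809) = 1/(-145709) = -1/145709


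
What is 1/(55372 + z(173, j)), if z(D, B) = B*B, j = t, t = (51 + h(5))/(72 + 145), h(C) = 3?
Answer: 47089/2607415024 ≈ 1.8060e-5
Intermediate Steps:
t = 54/217 (t = (51 + 3)/(72 + 145) = 54/217 ≈ 0.24885)
j = 54/217 ≈ 0.24885
z(D, B) = B²
1/(55372 + z(173, j)) = 1/(55372 + (54/217)²) = 1/(55372 + 2916/47089) = 1/(2607415024/47089) = 47089/2607415024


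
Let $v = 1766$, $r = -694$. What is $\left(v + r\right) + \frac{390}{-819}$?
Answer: $\frac{22502}{21} \approx 1071.5$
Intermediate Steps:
$\left(v + r\right) + \frac{390}{-819} = \left(1766 - 694\right) + \frac{390}{-819} = 1072 + 390 \left(- \frac{1}{819}\right) = 1072 - \frac{10}{21} = \frac{22502}{21}$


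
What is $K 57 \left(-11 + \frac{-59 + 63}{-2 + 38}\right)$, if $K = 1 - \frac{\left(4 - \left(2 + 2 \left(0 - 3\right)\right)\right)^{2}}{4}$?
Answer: $9310$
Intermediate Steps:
$K = -15$ ($K = 1 - \left(4 - -4\right)^{2} \cdot \frac{1}{4} = 1 - \left(4 + \left(6 - 2\right)\right)^{2} \cdot \frac{1}{4} = 1 - \left(4 + 4\right)^{2} \cdot \frac{1}{4} = 1 - 8^{2} \cdot \frac{1}{4} = 1 - 64 \cdot \frac{1}{4} = 1 - 16 = -15$)
$K 57 \left(-11 + \frac{-59 + 63}{-2 + 38}\right) = \left(-15\right) 57 \left(-11 + \frac{-59 + 63}{-2 + 38}\right) = - 855 \left(-11 + \frac{4}{36}\right) = - 855 \left(-11 + 4 \cdot \frac{1}{36}\right) = - 855 \left(-11 + \frac{1}{9}\right) = \left(-855\right) \left(- \frac{98}{9}\right) = 9310$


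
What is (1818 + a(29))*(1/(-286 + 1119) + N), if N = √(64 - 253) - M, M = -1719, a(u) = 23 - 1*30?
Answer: 2593221608/833 + 5433*I*√21 ≈ 3.1131e+6 + 24897.0*I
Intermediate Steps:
a(u) = -7 (a(u) = 23 - 30 = -7)
N = 1719 + 3*I*√21 (N = √(64 - 253) - 1*(-1719) = √(-189) + 1719 = 3*I*√21 + 1719 = 1719 + 3*I*√21 ≈ 1719.0 + 13.748*I)
(1818 + a(29))*(1/(-286 + 1119) + N) = (1818 - 7)*(1/(-286 + 1119) + (1719 + 3*I*√21)) = 1811*(1/833 + (1719 + 3*I*√21)) = 1811*(1431928/833 + 3*I*√21) = 2593221608/833 + 5433*I*√21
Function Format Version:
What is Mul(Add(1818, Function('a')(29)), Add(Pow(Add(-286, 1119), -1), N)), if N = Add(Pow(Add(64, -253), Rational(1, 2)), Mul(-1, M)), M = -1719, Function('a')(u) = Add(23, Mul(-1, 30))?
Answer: Add(Rational(2593221608, 833), Mul(5433, I, Pow(21, Rational(1, 2)))) ≈ Add(3.1131e+6, Mul(24897., I))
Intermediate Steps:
Function('a')(u) = -7 (Function('a')(u) = Add(23, -30) = -7)
N = Add(1719, Mul(3, I, Pow(21, Rational(1, 2)))) (N = Add(Pow(Add(64, -253), Rational(1, 2)), Mul(-1, -1719)) = Add(Pow(-189, Rational(1, 2)), 1719) = Add(Mul(3, I, Pow(21, Rational(1, 2))), 1719) = Add(1719, Mul(3, I, Pow(21, Rational(1, 2)))) ≈ Add(1719.0, Mul(13.748, I)))
Mul(Add(1818, Function('a')(29)), Add(Pow(Add(-286, 1119), -1), N)) = Mul(Add(1818, -7), Add(Pow(Add(-286, 1119), -1), Add(1719, Mul(3, I, Pow(21, Rational(1, 2)))))) = Mul(1811, Add(Pow(833, -1), Add(1719, Mul(3, I, Pow(21, Rational(1, 2)))))) = Mul(1811, Add(Rational(1, 833), Add(1719, Mul(3, I, Pow(21, Rational(1, 2)))))) = Mul(1811, Add(Rational(1431928, 833), Mul(3, I, Pow(21, Rational(1, 2))))) = Add(Rational(2593221608, 833), Mul(5433, I, Pow(21, Rational(1, 2))))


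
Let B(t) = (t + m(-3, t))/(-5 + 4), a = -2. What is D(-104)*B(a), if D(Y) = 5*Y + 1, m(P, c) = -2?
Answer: -2076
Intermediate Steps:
D(Y) = 1 + 5*Y
B(t) = 2 - t (B(t) = (t - 2)/(-5 + 4) = (-2 + t)/(-1) = (-2 + t)*(-1) = 2 - t)
D(-104)*B(a) = (1 + 5*(-104))*(2 - 1*(-2)) = (1 - 520)*(2 + 2) = -519*4 = -2076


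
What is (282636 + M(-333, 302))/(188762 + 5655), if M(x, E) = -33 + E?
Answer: 282905/194417 ≈ 1.4551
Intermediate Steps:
(282636 + M(-333, 302))/(188762 + 5655) = (282636 + (-33 + 302))/(188762 + 5655) = (282636 + 269)/194417 = 282905*(1/194417) = 282905/194417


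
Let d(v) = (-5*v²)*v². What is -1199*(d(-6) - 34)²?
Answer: -50876203004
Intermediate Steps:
d(v) = -5*v⁴
-1199*(d(-6) - 34)² = -1199*(-5*(-6)⁴ - 34)² = -1199*(-5*1296 - 34)² = -1199*(-6480 - 34)² = -1199*(-6514)² = -1199*42432196 = -50876203004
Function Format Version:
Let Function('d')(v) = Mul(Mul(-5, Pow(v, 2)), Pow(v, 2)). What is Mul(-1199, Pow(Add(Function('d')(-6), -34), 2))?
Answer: -50876203004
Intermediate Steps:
Function('d')(v) = Mul(-5, Pow(v, 4))
Mul(-1199, Pow(Add(Function('d')(-6), -34), 2)) = Mul(-1199, Pow(Add(Mul(-5, Pow(-6, 4)), -34), 2)) = Mul(-1199, Pow(Add(Mul(-5, 1296), -34), 2)) = Mul(-1199, Pow(Add(-6480, -34), 2)) = Mul(-1199, Pow(-6514, 2)) = Mul(-1199, 42432196) = -50876203004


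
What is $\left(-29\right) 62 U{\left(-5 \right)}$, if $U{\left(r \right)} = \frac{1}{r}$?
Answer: $\frac{1798}{5} \approx 359.6$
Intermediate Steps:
$\left(-29\right) 62 U{\left(-5 \right)} = \frac{\left(-29\right) 62}{-5} = \left(-1798\right) \left(- \frac{1}{5}\right) = \frac{1798}{5}$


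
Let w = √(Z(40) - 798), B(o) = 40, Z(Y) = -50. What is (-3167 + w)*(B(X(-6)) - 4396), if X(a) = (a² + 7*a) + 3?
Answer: 13795452 - 17424*I*√53 ≈ 1.3795e+7 - 1.2685e+5*I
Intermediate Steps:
X(a) = 3 + a² + 7*a
w = 4*I*√53 (w = √(-50 - 798) = √(-848) = 4*I*√53 ≈ 29.12*I)
(-3167 + w)*(B(X(-6)) - 4396) = (-3167 + 4*I*√53)*(40 - 4396) = (-3167 + 4*I*√53)*(-4356) = 13795452 - 17424*I*√53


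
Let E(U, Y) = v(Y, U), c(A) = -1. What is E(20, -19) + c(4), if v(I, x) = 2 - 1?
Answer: 0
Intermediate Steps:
v(I, x) = 1
E(U, Y) = 1
E(20, -19) + c(4) = 1 - 1 = 0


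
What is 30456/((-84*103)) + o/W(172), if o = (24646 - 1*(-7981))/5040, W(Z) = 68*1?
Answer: -120899899/35300160 ≈ -3.4249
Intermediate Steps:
W(Z) = 68
o = 4661/720 (o = (24646 + 7981)*(1/5040) = 32627*(1/5040) = 4661/720 ≈ 6.4736)
30456/((-84*103)) + o/W(172) = 30456/((-84*103)) + (4661/720)/68 = 30456/(-8652) + (4661/720)*(1/68) = 30456*(-1/8652) + 4661/48960 = -2538/721 + 4661/48960 = -120899899/35300160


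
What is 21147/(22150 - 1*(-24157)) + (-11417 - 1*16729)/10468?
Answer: -540995013/242370838 ≈ -2.2321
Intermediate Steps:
21147/(22150 - 1*(-24157)) + (-11417 - 1*16729)/10468 = 21147/(22150 + 24157) + (-11417 - 16729)*(1/10468) = 21147/46307 - 28146*1/10468 = 21147*(1/46307) - 14073/5234 = 21147/46307 - 14073/5234 = -540995013/242370838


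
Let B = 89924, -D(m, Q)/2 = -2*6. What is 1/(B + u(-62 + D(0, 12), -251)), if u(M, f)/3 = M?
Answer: 1/89810 ≈ 1.1135e-5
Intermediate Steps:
D(m, Q) = 24 (D(m, Q) = -(-4)*6 = -2*(-12) = 24)
u(M, f) = 3*M
1/(B + u(-62 + D(0, 12), -251)) = 1/(89924 + 3*(-62 + 24)) = 1/(89924 + 3*(-38)) = 1/(89924 - 114) = 1/89810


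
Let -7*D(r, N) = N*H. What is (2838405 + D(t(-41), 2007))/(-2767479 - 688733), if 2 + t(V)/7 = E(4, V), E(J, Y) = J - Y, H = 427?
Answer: -1357989/1728106 ≈ -0.78582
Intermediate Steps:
t(V) = 14 - 7*V (t(V) = -14 + 7*(4 - V) = -14 + (28 - 7*V) = 14 - 7*V)
D(r, N) = -61*N (D(r, N) = -N*427/7 = -61*N)
(2838405 + D(t(-41), 2007))/(-2767479 - 688733) = (2838405 - 61*2007)/(-2767479 - 688733) = (2838405 - 122427)/(-3456212) = 2715978*(-1/3456212) = -1357989/1728106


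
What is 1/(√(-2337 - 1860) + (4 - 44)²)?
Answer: 1600/2564197 - I*√4197/2564197 ≈ 0.00062398 - 2.5265e-5*I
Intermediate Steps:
1/(√(-2337 - 1860) + (4 - 44)²) = 1/(√(-4197) + (-40)²) = 1/(I*√4197 + 1600) = 1/(1600 + I*√4197)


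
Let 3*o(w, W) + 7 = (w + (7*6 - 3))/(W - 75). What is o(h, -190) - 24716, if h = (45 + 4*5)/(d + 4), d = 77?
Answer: -1591740299/64395 ≈ -24718.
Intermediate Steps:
h = 65/81 (h = (45 + 4*5)/(77 + 4) = (45 + 20)/81 = 65*(1/81) = 65/81 ≈ 0.80247)
o(w, W) = -7/3 + (39 + w)/(3*(-75 + W)) (o(w, W) = -7/3 + ((w + (7*6 - 3))/(W - 75))/3 = -7/3 + ((w + (42 - 3))/(-75 + W))/3 = -7/3 + ((w + 39)/(-75 + W))/3 = -7/3 + ((39 + w)/(-75 + W))/3 = -7/3 + (39 + w)/(3*(-75 + W)))
o(h, -190) - 24716 = (564 + 65/81 - 7*(-190))/(3*(-75 - 190)) - 24716 = (⅓)*(564 + 65/81 + 1330)/(-265) - 24716 = (⅓)*(-1/265)*(153479/81) - 24716 = -153479/64395 - 24716 = -1591740299/64395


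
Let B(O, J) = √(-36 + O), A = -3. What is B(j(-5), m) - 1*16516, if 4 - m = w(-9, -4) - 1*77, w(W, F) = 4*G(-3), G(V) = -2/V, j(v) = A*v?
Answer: -16516 + I*√21 ≈ -16516.0 + 4.5826*I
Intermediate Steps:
j(v) = -3*v
w(W, F) = 8/3 (w(W, F) = 4*(-2/(-3)) = 4*(-2*(-⅓)) = 4*(⅔) = 8/3)
m = 235/3 (m = 4 - (8/3 - 1*77) = 4 - (8/3 - 77) = 4 - 1*(-223/3) = 4 + 223/3 = 235/3 ≈ 78.333)
B(j(-5), m) - 1*16516 = √(-36 - 3*(-5)) - 1*16516 = √(-36 + 15) - 16516 = √(-21) - 16516 = I*√21 - 16516 = -16516 + I*√21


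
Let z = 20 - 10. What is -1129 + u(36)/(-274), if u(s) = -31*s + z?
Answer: -154120/137 ≈ -1125.0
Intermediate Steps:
z = 10
u(s) = 10 - 31*s (u(s) = -31*s + 10 = 10 - 31*s)
-1129 + u(36)/(-274) = -1129 + (10 - 31*36)/(-274) = -1129 - (10 - 1116)/274 = -1129 - 1/274*(-1106) = -1129 + 553/137 = -154120/137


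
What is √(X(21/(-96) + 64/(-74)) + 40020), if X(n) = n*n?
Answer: √56103923209/1184 ≈ 200.05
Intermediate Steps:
X(n) = n²
√(X(21/(-96) + 64/(-74)) + 40020) = √((21/(-96) + 64/(-74))² + 40020) = √((21*(-1/96) + 64*(-1/74))² + 40020) = √((-7/32 - 32/37)² + 40020) = √((-1283/1184)² + 40020) = √(1646089/1401856 + 40020) = √(56103923209/1401856) = √56103923209/1184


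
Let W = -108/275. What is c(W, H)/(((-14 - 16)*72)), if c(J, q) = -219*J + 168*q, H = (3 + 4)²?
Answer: -190621/49500 ≈ -3.8509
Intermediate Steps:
H = 49 (H = 7² = 49)
W = -108/275 (W = -108*1/275 = -108/275 ≈ -0.39273)
c(W, H)/(((-14 - 16)*72)) = (-219*(-108/275) + 168*49)/(((-14 - 16)*72)) = (23652/275 + 8232)/((-30*72)) = (2287452/275)/(-2160) = (2287452/275)*(-1/2160) = -190621/49500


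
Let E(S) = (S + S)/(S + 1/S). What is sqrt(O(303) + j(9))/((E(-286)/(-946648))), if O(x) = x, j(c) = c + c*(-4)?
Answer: -19358241614*sqrt(69)/20449 ≈ -7.8635e+6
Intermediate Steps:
j(c) = -3*c (j(c) = c - 4*c = -3*c)
E(S) = 2*S/(S + 1/S) (E(S) = (2*S)/(S + 1/S) = 2*S/(S + 1/S))
sqrt(O(303) + j(9))/((E(-286)/(-946648))) = sqrt(303 - 3*9)/(((2*(-286)**2/(1 + (-286)**2))/(-946648))) = sqrt(303 - 27)/(((2*81796/(1 + 81796))*(-1/946648))) = sqrt(276)/(((2*81796/81797)*(-1/946648))) = (2*sqrt(69))/(((2*81796*(1/81797))*(-1/946648))) = (2*sqrt(69))/(((163592/81797)*(-1/946648))) = (2*sqrt(69))/(-20449/9679120807) = (2*sqrt(69))*(-9679120807/20449) = -19358241614*sqrt(69)/20449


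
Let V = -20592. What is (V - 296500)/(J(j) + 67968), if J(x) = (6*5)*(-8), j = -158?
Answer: -79273/16932 ≈ -4.6818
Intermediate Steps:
J(x) = -240 (J(x) = 30*(-8) = -240)
(V - 296500)/(J(j) + 67968) = (-20592 - 296500)/(-240 + 67968) = -317092/67728 = -317092*1/67728 = -79273/16932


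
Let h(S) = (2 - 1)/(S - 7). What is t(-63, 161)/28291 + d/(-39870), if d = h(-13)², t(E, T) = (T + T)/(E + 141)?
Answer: 855508217/5865403284000 ≈ 0.00014586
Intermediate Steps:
t(E, T) = 2*T/(141 + E) (t(E, T) = (2*T)/(141 + E) = 2*T/(141 + E))
h(S) = 1/(-7 + S)
d = 1/400 (d = (1/(-7 - 13))² = (1/(-20))² = (-1/20)² = 1/400 ≈ 0.0025000)
t(-63, 161)/28291 + d/(-39870) = (2*161/(141 - 63))/28291 + (1/400)/(-39870) = (2*161/78)*(1/28291) + (1/400)*(-1/39870) = (2*161*(1/78))*(1/28291) - 1/15948000 = (161/39)*(1/28291) - 1/15948000 = 161/1103349 - 1/15948000 = 855508217/5865403284000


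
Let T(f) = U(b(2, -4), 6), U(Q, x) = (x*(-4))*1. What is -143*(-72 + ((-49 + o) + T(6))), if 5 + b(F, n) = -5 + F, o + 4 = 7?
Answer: 20306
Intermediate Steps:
o = 3 (o = -4 + 7 = 3)
b(F, n) = -10 + F (b(F, n) = -5 + (-5 + F) = -10 + F)
U(Q, x) = -4*x (U(Q, x) = -4*x*1 = -4*x)
T(f) = -24 (T(f) = -4*6 = -24)
-143*(-72 + ((-49 + o) + T(6))) = -143*(-72 + ((-49 + 3) - 24)) = -143*(-72 + (-46 - 24)) = -143*(-72 - 70) = -143*(-142) = 20306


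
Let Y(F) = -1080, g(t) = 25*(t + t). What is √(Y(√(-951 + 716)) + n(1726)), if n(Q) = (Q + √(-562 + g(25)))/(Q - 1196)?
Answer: √(-75614305 + 530*√43)/265 ≈ 32.813*I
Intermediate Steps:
g(t) = 50*t (g(t) = 25*(2*t) = 50*t)
n(Q) = (Q + 4*√43)/(-1196 + Q) (n(Q) = (Q + √(-562 + 50*25))/(Q - 1196) = (Q + √(-562 + 1250))/(-1196 + Q) = (Q + √688)/(-1196 + Q) = (Q + 4*√43)/(-1196 + Q))
√(Y(√(-951 + 716)) + n(1726)) = √(-1080 + (1726 + 4*√43)/(-1196 + 1726)) = √(-1080 + (1726 + 4*√43)/530) = √(-1080 + (863/265 + 2*√43/265)) = √(-285337/265 + 2*√43/265)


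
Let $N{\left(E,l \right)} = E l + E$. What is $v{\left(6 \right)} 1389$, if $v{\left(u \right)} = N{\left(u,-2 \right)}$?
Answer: $-8334$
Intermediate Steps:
$N{\left(E,l \right)} = E + E l$
$v{\left(u \right)} = - u$ ($v{\left(u \right)} = u \left(1 - 2\right) = u \left(-1\right) = - u$)
$v{\left(6 \right)} 1389 = \left(-1\right) 6 \cdot 1389 = \left(-6\right) 1389 = -8334$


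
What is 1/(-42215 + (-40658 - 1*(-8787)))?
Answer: -1/74086 ≈ -1.3498e-5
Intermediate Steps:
1/(-42215 + (-40658 - 1*(-8787))) = 1/(-42215 + (-40658 + 8787)) = 1/(-42215 - 31871) = 1/(-74086) = -1/74086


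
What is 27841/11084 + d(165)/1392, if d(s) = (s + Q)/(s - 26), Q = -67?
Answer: 673498205/268077624 ≈ 2.5123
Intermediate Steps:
d(s) = (-67 + s)/(-26 + s) (d(s) = (s - 67)/(s - 26) = (-67 + s)/(-26 + s))
27841/11084 + d(165)/1392 = 27841/11084 + ((-67 + 165)/(-26 + 165))/1392 = 27841*(1/11084) + (98/139)*(1/1392) = 27841/11084 + ((1/139)*98)*(1/1392) = 27841/11084 + (98/139)*(1/1392) = 27841/11084 + 49/96744 = 673498205/268077624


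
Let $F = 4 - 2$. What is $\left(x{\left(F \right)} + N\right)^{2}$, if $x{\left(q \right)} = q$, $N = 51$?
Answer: $2809$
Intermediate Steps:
$F = 2$
$\left(x{\left(F \right)} + N\right)^{2} = \left(2 + 51\right)^{2} = 53^{2} = 2809$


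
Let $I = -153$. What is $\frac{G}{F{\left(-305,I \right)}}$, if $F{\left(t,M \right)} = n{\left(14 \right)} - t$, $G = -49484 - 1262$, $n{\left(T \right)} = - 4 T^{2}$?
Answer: $\frac{50746}{479} \approx 105.94$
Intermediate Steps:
$G = -50746$ ($G = -49484 - 1262 = -50746$)
$F{\left(t,M \right)} = -784 - t$ ($F{\left(t,M \right)} = - 4 \cdot 14^{2} - t = \left(-4\right) 196 - t = -784 - t$)
$\frac{G}{F{\left(-305,I \right)}} = - \frac{50746}{-784 - -305} = - \frac{50746}{-784 + 305} = - \frac{50746}{-479} = \left(-50746\right) \left(- \frac{1}{479}\right) = \frac{50746}{479}$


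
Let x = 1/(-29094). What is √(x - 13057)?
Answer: I*√11052239164746/29094 ≈ 114.27*I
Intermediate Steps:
x = -1/29094 ≈ -3.4371e-5
√(x - 13057) = √(-1/29094 - 13057) = √(-379880359/29094) = I*√11052239164746/29094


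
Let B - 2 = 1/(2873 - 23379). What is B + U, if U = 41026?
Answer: 841320167/20506 ≈ 41028.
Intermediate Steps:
B = 41011/20506 (B = 2 + 1/(2873 - 23379) = 2 + 1/(-20506) = 2 - 1/20506 = 41011/20506 ≈ 2.0000)
B + U = 41011/20506 + 41026 = 841320167/20506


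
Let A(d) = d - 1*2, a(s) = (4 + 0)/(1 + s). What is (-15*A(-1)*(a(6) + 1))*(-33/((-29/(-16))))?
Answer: -261360/203 ≈ -1287.5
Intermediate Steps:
a(s) = 4/(1 + s)
A(d) = -2 + d (A(d) = d - 2 = -2 + d)
(-15*A(-1)*(a(6) + 1))*(-33/((-29/(-16)))) = (-15*(-2 - 1)*(4/(1 + 6) + 1))*(-33/((-29/(-16)))) = (-(-45)*(4/7 + 1))*(-33/((-29*(-1/16)))) = (-(-45)*(4*(⅐) + 1))*(-33/29/16) = (-(-45)*(4/7 + 1))*(-33*16/29) = -(-45)*11/7*(-528/29) = -15*(-33/7)*(-528/29) = (495/7)*(-528/29) = -261360/203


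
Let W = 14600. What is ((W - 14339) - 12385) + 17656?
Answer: 5532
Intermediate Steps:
((W - 14339) - 12385) + 17656 = ((14600 - 14339) - 12385) + 17656 = (261 - 12385) + 17656 = -12124 + 17656 = 5532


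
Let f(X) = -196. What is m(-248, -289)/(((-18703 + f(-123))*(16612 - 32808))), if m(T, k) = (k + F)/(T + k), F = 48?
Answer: 241/164369365548 ≈ 1.4662e-9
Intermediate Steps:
m(T, k) = (48 + k)/(T + k) (m(T, k) = (k + 48)/(T + k) = (48 + k)/(T + k))
m(-248, -289)/(((-18703 + f(-123))*(16612 - 32808))) = ((48 - 289)/(-248 - 289))/(((-18703 - 196)*(16612 - 32808))) = (-241/(-537))/((-18899*(-16196))) = -1/537*(-241)/306088204 = (241/537)*(1/306088204) = 241/164369365548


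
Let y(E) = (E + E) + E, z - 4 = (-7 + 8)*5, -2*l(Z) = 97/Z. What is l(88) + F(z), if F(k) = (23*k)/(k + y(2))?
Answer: 11659/880 ≈ 13.249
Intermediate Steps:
l(Z) = -97/(2*Z)
z = 9 (z = 4 + (-7 + 8)*5 = 4 + 1*5 = 4 + 5 = 9)
y(E) = 3*E (y(E) = 2*E + E = 3*E)
F(k) = 23*k/(6 + k) (F(k) = (23*k)/(k + 3*2) = (23*k)/(k + 6) = (23*k)/(6 + k) = 23*k/(6 + k))
l(88) + F(z) = -97/2/88 + 23*9/(6 + 9) = -97/2*1/88 + 23*9/15 = -97/176 + 23*9*(1/15) = -97/176 + 69/5 = 11659/880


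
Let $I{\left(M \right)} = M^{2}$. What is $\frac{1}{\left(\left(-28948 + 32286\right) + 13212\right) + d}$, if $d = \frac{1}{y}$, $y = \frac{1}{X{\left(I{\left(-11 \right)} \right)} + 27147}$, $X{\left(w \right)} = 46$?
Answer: $\frac{1}{43743} \approx 2.2861 \cdot 10^{-5}$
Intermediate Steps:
$y = \frac{1}{27193}$ ($y = \frac{1}{46 + 27147} = \frac{1}{27193} \approx 3.6774 \cdot 10^{-5}$)
$d = 27193$ ($d = \frac{1}{\frac{1}{27193}} = 27193$)
$\frac{1}{\left(\left(-28948 + 32286\right) + 13212\right) + d} = \frac{1}{\left(\left(-28948 + 32286\right) + 13212\right) + 27193} = \frac{1}{\left(3338 + 13212\right) + 27193} = \frac{1}{16550 + 27193} = \frac{1}{43743}$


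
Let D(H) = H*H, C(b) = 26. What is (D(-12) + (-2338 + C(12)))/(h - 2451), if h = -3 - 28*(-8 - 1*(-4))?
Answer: 1084/1171 ≈ 0.92570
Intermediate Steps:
D(H) = H²
h = 109 (h = -3 - 28*(-8 + 4) = -3 - 28*(-4) = -3 + 112 = 109)
(D(-12) + (-2338 + C(12)))/(h - 2451) = ((-12)² + (-2338 + 26))/(109 - 2451) = (144 - 2312)/(-2342) = -2168*(-1/2342) = 1084/1171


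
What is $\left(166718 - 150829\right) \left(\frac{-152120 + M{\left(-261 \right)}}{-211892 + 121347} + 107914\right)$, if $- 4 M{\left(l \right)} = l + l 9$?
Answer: $\frac{62101995051871}{36218} \approx 1.7147 \cdot 10^{9}$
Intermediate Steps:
$M{\left(l \right)} = - \frac{5 l}{2}$ ($M{\left(l \right)} = - \frac{l + l 9}{4} = - \frac{l + 9 l}{4} = - \frac{10 l}{4} = - \frac{5 l}{2}$)
$\left(166718 - 150829\right) \left(\frac{-152120 + M{\left(-261 \right)}}{-211892 + 121347} + 107914\right) = \left(166718 - 150829\right) \left(\frac{-152120 - - \frac{1305}{2}}{-211892 + 121347} + 107914\right) = 15889 \left(\frac{-152120 + \frac{1305}{2}}{-90545} + 107914\right) = 15889 \left(\left(- \frac{302935}{2}\right) \left(- \frac{1}{90545}\right) + 107914\right) = 15889 \left(\frac{60587}{36218} + 107914\right) = 15889 \cdot \frac{3908489839}{36218} = \frac{62101995051871}{36218}$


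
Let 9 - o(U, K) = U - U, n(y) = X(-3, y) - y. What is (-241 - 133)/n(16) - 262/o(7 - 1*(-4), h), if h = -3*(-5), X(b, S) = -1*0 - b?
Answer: -40/117 ≈ -0.34188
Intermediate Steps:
X(b, S) = -b (X(b, S) = 0 - b = -b)
n(y) = 3 - y (n(y) = -1*(-3) - y = 3 - y)
h = 15
o(U, K) = 9 (o(U, K) = 9 - (U - U) = 9 - 1*0 = 9 + 0 = 9)
(-241 - 133)/n(16) - 262/o(7 - 1*(-4), h) = (-241 - 133)/(3 - 1*16) - 262/9 = -374/(3 - 16) - 262*⅑ = -374/(-13) - 262/9 = -374*(-1/13) - 262/9 = 374/13 - 262/9 = -40/117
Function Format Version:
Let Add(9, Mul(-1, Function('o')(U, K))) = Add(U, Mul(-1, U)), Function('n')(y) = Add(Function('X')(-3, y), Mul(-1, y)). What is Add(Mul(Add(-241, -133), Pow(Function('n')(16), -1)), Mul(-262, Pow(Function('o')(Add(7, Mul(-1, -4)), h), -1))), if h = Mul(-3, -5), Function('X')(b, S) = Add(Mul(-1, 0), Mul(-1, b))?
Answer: Rational(-40, 117) ≈ -0.34188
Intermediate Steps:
Function('X')(b, S) = Mul(-1, b) (Function('X')(b, S) = Add(0, Mul(-1, b)) = Mul(-1, b))
Function('n')(y) = Add(3, Mul(-1, y)) (Function('n')(y) = Add(Mul(-1, -3), Mul(-1, y)) = Add(3, Mul(-1, y)))
h = 15
Function('o')(U, K) = 9 (Function('o')(U, K) = Add(9, Mul(-1, Add(U, Mul(-1, U)))) = Add(9, Mul(-1, 0)) = Add(9, 0) = 9)
Add(Mul(Add(-241, -133), Pow(Function('n')(16), -1)), Mul(-262, Pow(Function('o')(Add(7, Mul(-1, -4)), h), -1))) = Add(Mul(Add(-241, -133), Pow(Add(3, Mul(-1, 16)), -1)), Mul(-262, Pow(9, -1))) = Add(Mul(-374, Pow(Add(3, -16), -1)), Mul(-262, Rational(1, 9))) = Add(Mul(-374, Pow(-13, -1)), Rational(-262, 9)) = Add(Mul(-374, Rational(-1, 13)), Rational(-262, 9)) = Add(Rational(374, 13), Rational(-262, 9)) = Rational(-40, 117)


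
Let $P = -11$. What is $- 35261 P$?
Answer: $387871$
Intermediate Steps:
$- 35261 P = \left(-35261\right) \left(-11\right) = 387871$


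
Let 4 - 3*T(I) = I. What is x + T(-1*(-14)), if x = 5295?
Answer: 15875/3 ≈ 5291.7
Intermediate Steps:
T(I) = 4/3 - I/3
x + T(-1*(-14)) = 5295 + (4/3 - (-1)*(-14)/3) = 5295 + (4/3 - 1/3*14) = 5295 + (4/3 - 14/3) = 5295 - 10/3 = 15875/3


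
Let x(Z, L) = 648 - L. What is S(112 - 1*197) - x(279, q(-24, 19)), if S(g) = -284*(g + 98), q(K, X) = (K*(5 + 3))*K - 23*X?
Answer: -169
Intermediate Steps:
q(K, X) = -23*X + 8*K² (q(K, X) = (K*8)*K - 23*X = (8*K)*K - 23*X = 8*K² - 23*X = -23*X + 8*K²)
S(g) = -27832 - 284*g (S(g) = -284*(98 + g) = -27832 - 284*g)
S(112 - 1*197) - x(279, q(-24, 19)) = (-27832 - 284*(112 - 1*197)) - (648 - (-23*19 + 8*(-24)²)) = (-27832 - 284*(112 - 197)) - (648 - (-437 + 8*576)) = (-27832 - 284*(-85)) - (648 - (-437 + 4608)) = (-27832 + 24140) - (648 - 1*4171) = -3692 - (648 - 4171) = -3692 - 1*(-3523) = -3692 + 3523 = -169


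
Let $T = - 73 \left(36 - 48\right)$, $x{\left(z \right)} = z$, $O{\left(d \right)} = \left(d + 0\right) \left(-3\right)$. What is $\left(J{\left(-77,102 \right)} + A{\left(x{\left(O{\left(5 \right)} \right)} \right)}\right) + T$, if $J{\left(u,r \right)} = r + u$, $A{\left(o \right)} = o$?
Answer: $886$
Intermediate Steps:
$O{\left(d \right)} = - 3 d$ ($O{\left(d \right)} = d \left(-3\right) = - 3 d$)
$T = 876$ ($T = \left(-73\right) \left(-12\right) = 876$)
$\left(J{\left(-77,102 \right)} + A{\left(x{\left(O{\left(5 \right)} \right)} \right)}\right) + T = \left(\left(102 - 77\right) - 15\right) + 876 = \left(25 - 15\right) + 876 = 10 + 876 = 886$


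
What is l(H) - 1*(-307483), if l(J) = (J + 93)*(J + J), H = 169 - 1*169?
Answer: 307483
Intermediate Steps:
H = 0 (H = 169 - 169 = 0)
l(J) = 2*J*(93 + J) (l(J) = (93 + J)*(2*J) = 2*J*(93 + J))
l(H) - 1*(-307483) = 2*0*(93 + 0) - 1*(-307483) = 2*0*93 + 307483 = 0 + 307483 = 307483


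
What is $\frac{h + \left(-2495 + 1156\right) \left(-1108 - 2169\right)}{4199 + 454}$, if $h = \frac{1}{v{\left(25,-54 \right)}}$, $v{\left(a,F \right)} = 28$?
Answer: $\frac{122861285}{130284} \approx 943.03$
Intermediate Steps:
$h = \frac{1}{28} \approx 0.035714$
$\frac{h + \left(-2495 + 1156\right) \left(-1108 - 2169\right)}{4199 + 454} = \frac{\frac{1}{28} + \left(-2495 + 1156\right) \left(-1108 - 2169\right)}{4199 + 454} = \frac{\frac{1}{28} - -4387903}{4653} = \left(\frac{1}{28} + 4387903\right) \frac{1}{4653} = \frac{122861285}{28} \cdot \frac{1}{4653} = \frac{122861285}{130284}$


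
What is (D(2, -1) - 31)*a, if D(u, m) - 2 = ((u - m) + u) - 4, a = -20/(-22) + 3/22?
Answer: -322/11 ≈ -29.273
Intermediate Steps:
a = 23/22 (a = -20*(-1/22) + 3*(1/22) = 10/11 + 3/22 = 23/22 ≈ 1.0455)
D(u, m) = -2 - m + 2*u (D(u, m) = 2 + (((u - m) + u) - 4) = 2 + ((-m + 2*u) - 4) = 2 + (-4 - m + 2*u) = -2 - m + 2*u)
(D(2, -1) - 31)*a = ((-2 - 1*(-1) + 2*2) - 31)*(23/22) = ((-2 + 1 + 4) - 31)*(23/22) = (3 - 31)*(23/22) = -28*23/22 = -322/11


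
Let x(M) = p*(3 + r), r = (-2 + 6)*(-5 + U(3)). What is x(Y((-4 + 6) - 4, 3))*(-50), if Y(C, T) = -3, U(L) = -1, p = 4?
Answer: 4200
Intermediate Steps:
r = -24 (r = (-2 + 6)*(-5 - 1) = 4*(-6) = -24)
x(M) = -84 (x(M) = 4*(3 - 24) = 4*(-21) = -84)
x(Y((-4 + 6) - 4, 3))*(-50) = -84*(-50) = 4200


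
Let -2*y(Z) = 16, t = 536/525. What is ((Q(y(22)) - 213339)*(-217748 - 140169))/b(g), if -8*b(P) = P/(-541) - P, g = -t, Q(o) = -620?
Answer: -21750510495537075/36314 ≈ -5.9896e+11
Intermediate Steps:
t = 536/525 (t = 536*(1/525) = 536/525 ≈ 1.0210)
y(Z) = -8 (y(Z) = -½*16 = -8)
g = -536/525 (g = -1*536/525 = -536/525 ≈ -1.0210)
b(P) = 271*P/2164 (b(P) = -(P/(-541) - P)/8 = -(P*(-1/541) - P)/8 = -(-P/541 - P)/8 = -(-271)*P/2164 = 271*P/2164)
((Q(y(22)) - 213339)*(-217748 - 140169))/b(g) = ((-620 - 213339)*(-217748 - 140169))/(((271/2164)*(-536/525))) = (-213959*(-357917))/(-36314/284025) = 76579563403*(-284025/36314) = -21750510495537075/36314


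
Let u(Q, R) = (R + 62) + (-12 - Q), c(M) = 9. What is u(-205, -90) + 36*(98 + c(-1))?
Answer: 4017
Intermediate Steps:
u(Q, R) = 50 + R - Q (u(Q, R) = (62 + R) + (-12 - Q) = 50 + R - Q)
u(-205, -90) + 36*(98 + c(-1)) = (50 - 90 - 1*(-205)) + 36*(98 + 9) = (50 - 90 + 205) + 36*107 = 165 + 3852 = 4017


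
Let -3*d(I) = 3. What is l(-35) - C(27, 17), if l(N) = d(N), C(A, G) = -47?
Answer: 46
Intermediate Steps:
d(I) = -1 (d(I) = -⅓*3 = -1)
l(N) = -1
l(-35) - C(27, 17) = -1 - 1*(-47) = -1 + 47 = 46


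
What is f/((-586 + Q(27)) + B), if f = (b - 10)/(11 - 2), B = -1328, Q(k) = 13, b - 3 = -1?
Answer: 8/17109 ≈ 0.00046759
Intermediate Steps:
b = 2 (b = 3 - 1 = 2)
f = -8/9 (f = (2 - 10)/(11 - 2) = -8/9 ≈ -0.88889)
f/((-586 + Q(27)) + B) = -8/9/((-586 + 13) - 1328) = -8/9/(-573 - 1328) = -8/9/(-1901) = -1/1901*(-8/9) = 8/17109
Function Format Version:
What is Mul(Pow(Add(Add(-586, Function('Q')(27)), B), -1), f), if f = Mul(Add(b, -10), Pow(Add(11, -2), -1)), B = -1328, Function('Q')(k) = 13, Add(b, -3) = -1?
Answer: Rational(8, 17109) ≈ 0.00046759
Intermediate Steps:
b = 2 (b = Add(3, -1) = 2)
f = Rational(-8, 9) (f = Mul(Add(2, -10), Pow(Add(11, -2), -1)) = Mul(-8, Pow(9, -1)) = Mul(-8, Rational(1, 9)) = Rational(-8, 9) ≈ -0.88889)
Mul(Pow(Add(Add(-586, Function('Q')(27)), B), -1), f) = Mul(Pow(Add(Add(-586, 13), -1328), -1), Rational(-8, 9)) = Mul(Pow(Add(-573, -1328), -1), Rational(-8, 9)) = Mul(Pow(-1901, -1), Rational(-8, 9)) = Mul(Rational(-1, 1901), Rational(-8, 9)) = Rational(8, 17109)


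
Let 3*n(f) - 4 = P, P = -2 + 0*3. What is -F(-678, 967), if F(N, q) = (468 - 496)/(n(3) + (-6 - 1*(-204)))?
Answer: 21/149 ≈ 0.14094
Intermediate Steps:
P = -2 (P = -2 + 0 = -2)
n(f) = 2/3 (n(f) = 4/3 + (1/3)*(-2) = 4/3 - 2/3 = 2/3)
F(N, q) = -21/149 (F(N, q) = (468 - 496)/(2/3 + (-6 - 1*(-204))) = -28/(2/3 + (-6 + 204)) = -28/(2/3 + 198) = -28/596/3 = -28*3/596 = -21/149)
-F(-678, 967) = -1*(-21/149) = 21/149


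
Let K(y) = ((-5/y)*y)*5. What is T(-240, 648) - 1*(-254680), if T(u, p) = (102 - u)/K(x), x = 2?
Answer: 6366658/25 ≈ 2.5467e+5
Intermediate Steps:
K(y) = -25 (K(y) = -5*5 = -25)
T(u, p) = -102/25 + u/25 (T(u, p) = (102 - u)/(-25) = (102 - u)*(-1/25) = -102/25 + u/25)
T(-240, 648) - 1*(-254680) = (-102/25 + (1/25)*(-240)) - 1*(-254680) = (-102/25 - 48/5) + 254680 = -342/25 + 254680 = 6366658/25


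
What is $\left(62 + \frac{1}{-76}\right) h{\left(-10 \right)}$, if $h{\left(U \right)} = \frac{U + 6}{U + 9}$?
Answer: $\frac{4711}{19} \approx 247.95$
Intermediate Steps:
$h{\left(U \right)} = \frac{6 + U}{9 + U}$
$\left(62 + \frac{1}{-76}\right) h{\left(-10 \right)} = \left(62 + \frac{1}{-76}\right) \frac{6 - 10}{9 - 10} = \left(62 - \frac{1}{76}\right) \frac{1}{-1} \left(-4\right) = \frac{4711 \left(\left(-1\right) \left(-4\right)\right)}{76} = \frac{4711}{76} \cdot 4 = \frac{4711}{19}$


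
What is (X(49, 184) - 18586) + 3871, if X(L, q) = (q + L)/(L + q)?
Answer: -14714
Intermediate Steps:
X(L, q) = 1 (X(L, q) = (L + q)/(L + q) = 1)
(X(49, 184) - 18586) + 3871 = (1 - 18586) + 3871 = -18585 + 3871 = -14714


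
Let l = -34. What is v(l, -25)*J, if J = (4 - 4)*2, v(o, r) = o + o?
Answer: 0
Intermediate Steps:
v(o, r) = 2*o
J = 0 (J = 0*2 = 0)
v(l, -25)*J = (2*(-34))*0 = -68*0 = 0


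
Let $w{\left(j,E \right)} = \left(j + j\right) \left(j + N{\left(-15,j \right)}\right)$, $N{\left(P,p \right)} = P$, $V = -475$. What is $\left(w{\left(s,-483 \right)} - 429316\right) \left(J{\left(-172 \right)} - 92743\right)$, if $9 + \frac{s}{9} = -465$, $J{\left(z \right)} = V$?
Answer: $-3364813334368$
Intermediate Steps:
$J{\left(z \right)} = -475$
$s = -4266$ ($s = -81 + 9 \left(-465\right) = -81 - 4185 = -4266$)
$w{\left(j,E \right)} = 2 j \left(-15 + j\right)$ ($w{\left(j,E \right)} = \left(j + j\right) \left(j - 15\right) = 2 j \left(-15 + j\right)$)
$\left(w{\left(s,-483 \right)} - 429316\right) \left(J{\left(-172 \right)} - 92743\right) = \left(2 \left(-4266\right) \left(-15 - 4266\right) - 429316\right) \left(-475 - 92743\right) = \left(2 \left(-4266\right) \left(-4281\right) - 429316\right) \left(-93218\right) = \left(36525492 - 429316\right) \left(-93218\right) = 36096176 \left(-93218\right) = -3364813334368$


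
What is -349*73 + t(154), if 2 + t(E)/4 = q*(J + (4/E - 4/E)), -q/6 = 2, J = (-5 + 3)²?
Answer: -25677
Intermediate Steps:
J = 4 (J = (-2)² = 4)
q = -12 (q = -6*2 = -12)
t(E) = -200 (t(E) = -8 + 4*(-12*(4 + (4/E - 4/E))) = -8 + 4*(-12*(4 + 0)) = -8 + 4*(-12*4) = -8 + 4*(-48) = -8 - 192 = -200)
-349*73 + t(154) = -349*73 - 200 = -25477 - 200 = -25677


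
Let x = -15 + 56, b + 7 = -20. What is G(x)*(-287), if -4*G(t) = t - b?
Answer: 4879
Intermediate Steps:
b = -27 (b = -7 - 20 = -27)
x = 41
G(t) = -27/4 - t/4 (G(t) = -(t - 1*(-27))/4 = -(t + 27)/4 = -(27 + t)/4 = -27/4 - t/4)
G(x)*(-287) = (-27/4 - ¼*41)*(-287) = (-27/4 - 41/4)*(-287) = -17*(-287) = 4879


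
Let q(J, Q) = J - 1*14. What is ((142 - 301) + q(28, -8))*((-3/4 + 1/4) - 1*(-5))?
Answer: -1305/2 ≈ -652.50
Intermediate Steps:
q(J, Q) = -14 + J (q(J, Q) = J - 14 = -14 + J)
((142 - 301) + q(28, -8))*((-3/4 + 1/4) - 1*(-5)) = ((142 - 301) + (-14 + 28))*((-3/4 + 1/4) - 1*(-5)) = (-159 + 14)*((-3*¼ + 1*(¼)) + 5) = -145*((-¾ + ¼) + 5) = -145*(-½ + 5) = -145*9/2 = -1305/2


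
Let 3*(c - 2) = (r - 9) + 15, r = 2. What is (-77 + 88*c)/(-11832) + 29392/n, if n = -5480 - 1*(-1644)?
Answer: -261784567/34040664 ≈ -7.6903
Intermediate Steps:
n = -3836 (n = -5480 + 1644 = -3836)
c = 14/3 (c = 2 + ((2 - 9) + 15)/3 = 2 + (-7 + 15)/3 = 2 + (1/3)*8 = 2 + 8/3 = 14/3 ≈ 4.6667)
(-77 + 88*c)/(-11832) + 29392/n = (-77 + 88*(14/3))/(-11832) + 29392/(-3836) = (-77 + 1232/3)*(-1/11832) + 29392*(-1/3836) = (1001/3)*(-1/11832) - 7348/959 = -1001/35496 - 7348/959 = -261784567/34040664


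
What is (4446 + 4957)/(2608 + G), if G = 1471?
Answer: 9403/4079 ≈ 2.3052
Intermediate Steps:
(4446 + 4957)/(2608 + G) = (4446 + 4957)/(2608 + 1471) = 9403/4079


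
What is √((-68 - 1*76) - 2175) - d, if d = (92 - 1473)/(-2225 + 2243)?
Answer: 1381/18 + I*√2319 ≈ 76.722 + 48.156*I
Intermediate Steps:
d = -1381/18 ≈ -76.722
√((-68 - 1*76) - 2175) - d = √((-68 - 1*76) - 2175) - 1*(-1381/18) = √((-68 - 76) - 2175) + 1381/18 = √(-144 - 2175) + 1381/18 = √(-2319) + 1381/18 = I*√2319 + 1381/18 = 1381/18 + I*√2319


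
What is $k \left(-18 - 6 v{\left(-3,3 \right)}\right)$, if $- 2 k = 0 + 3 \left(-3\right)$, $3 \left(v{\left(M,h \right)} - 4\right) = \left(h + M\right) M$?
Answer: $-189$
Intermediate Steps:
$v{\left(M,h \right)} = 4 + \frac{M \left(M + h\right)}{3}$ ($v{\left(M,h \right)} = 4 + \frac{\left(h + M\right) M}{3} = 4 + \frac{\left(M + h\right) M}{3} = 4 + \frac{M \left(M + h\right)}{3}$)
$k = \frac{9}{2}$ ($k = - \frac{0 + 3 \left(-3\right)}{2} = - \frac{0 - 9}{2} = \left(- \frac{1}{2}\right) \left(-9\right) = \frac{9}{2} \approx 4.5$)
$k \left(-18 - 6 v{\left(-3,3 \right)}\right) = \frac{9 \left(-18 - 6 \left(4 + \frac{\left(-3\right)^{2}}{3} + \frac{1}{3} \left(-3\right) 3\right)\right)}{2} = \frac{9 \left(-18 - 6 \left(4 + \frac{1}{3} \cdot 9 - 3\right)\right)}{2} = \frac{9 \left(-18 - 6 \left(4 + 3 - 3\right)\right)}{2} = \frac{9 \left(-18 - 24\right)}{2} = \frac{9}{2} \left(-42\right) = -189$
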